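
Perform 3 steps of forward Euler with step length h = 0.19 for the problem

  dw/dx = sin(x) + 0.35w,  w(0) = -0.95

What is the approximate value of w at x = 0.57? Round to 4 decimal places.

-1.0437

Euler: w_{n+1} = w_n + h·f(x_n, w_n).
x=0.000000, w=-0.950000: f=-0.332500 → w ← -0.950000 + 0.19·(-0.332500) = -1.013175
x=0.190000, w=-1.013175: f=-0.165752 → w ← -1.013175 + 0.19·(-0.165752) = -1.044668
x=0.380000, w=-1.044668: f=0.005287 → w ← -1.044668 + 0.19·0.005287 = -1.043663
w(0.57) ≈ -1.0437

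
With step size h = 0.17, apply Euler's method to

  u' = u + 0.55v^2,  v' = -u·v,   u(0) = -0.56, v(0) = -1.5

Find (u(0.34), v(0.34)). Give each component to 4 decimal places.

-0.2681, -1.7670

Euler on (u,v): u_{n+1} = u_n + h·u', v_{n+1} = v_n + h·v'.
0.000000: (-0.560000, -1.500000); f=(0.677500, -0.840000) → (-0.444825, -1.642800)
0.170000: (-0.444825, -1.642800); f=(1.039511, -0.730759) → (-0.268108, -1.767029)
(u(0.34), v(0.34)) ≈ (-0.2681, -1.7670)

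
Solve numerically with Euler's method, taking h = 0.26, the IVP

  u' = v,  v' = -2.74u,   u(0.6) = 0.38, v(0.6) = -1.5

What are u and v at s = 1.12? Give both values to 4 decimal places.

Euler on (u,v): u_{n+1} = u_n + h·u', v_{n+1} = v_n + h·v'.
0.600000: (0.380000, -1.500000); f=(-1.500000, -1.041200) → (-0.010000, -1.770712)
0.860000: (-0.010000, -1.770712); f=(-1.770712, 0.027400) → (-0.470385, -1.763588)
(u(1.12), v(1.12)) ≈ (-0.4704, -1.7636)

-0.4704, -1.7636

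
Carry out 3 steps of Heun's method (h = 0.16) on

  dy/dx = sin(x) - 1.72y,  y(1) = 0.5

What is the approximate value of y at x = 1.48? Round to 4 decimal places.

0.5283

Heun: k1 = f(x_n, y_n); k2 = f(x_n + h, y_n + h·k1); y_{n+1} = y_n + (h/2)·(k1 + k2).
x=1.000000, y=0.500000:
  k1 = f(1.000000, 0.500000) = -0.018529
  k2 = f(1.160000, 0.497035) = 0.061902
  y ← 0.500000 + (0.16/2)·(-0.018529 + 0.061902) = 0.503470
x=1.160000, y=0.503470:
  k1 = f(1.160000, 0.503470) = 0.050835
  k2 = f(1.320000, 0.511603) = 0.088757
  y ← 0.503470 + (0.16/2)·(0.050835 + 0.088757) = 0.514637
x=1.320000, y=0.514637:
  k1 = f(1.320000, 0.514637) = 0.083539
  k2 = f(1.480000, 0.528003) = 0.087715
  y ← 0.514637 + (0.16/2)·(0.083539 + 0.087715) = 0.528338
y(1.48) ≈ 0.5283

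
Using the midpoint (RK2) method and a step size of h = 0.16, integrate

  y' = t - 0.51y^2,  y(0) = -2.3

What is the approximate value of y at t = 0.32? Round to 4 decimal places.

-3.5553

Midpoint: k1 = f(t_n, y_n); k2 = f(t_n + h/2, y_n + (h/2)·k1); y_{n+1} = y_n + h·k2.
t=0.000000, y=-2.300000:
  k1 = f(0.000000, -2.300000) = -2.697900
  k2 = f(0.080000, -2.515832) = -3.147999
  y ← -2.300000 + 0.16·(-3.147999) = -2.803680
t=0.160000, y=-2.803680:
  k1 = f(0.160000, -2.803680) = -3.848917
  k2 = f(0.240000, -3.111593) = -4.697826
  y ← -2.803680 + 0.16·(-4.697826) = -3.555332
y(0.32) ≈ -3.5553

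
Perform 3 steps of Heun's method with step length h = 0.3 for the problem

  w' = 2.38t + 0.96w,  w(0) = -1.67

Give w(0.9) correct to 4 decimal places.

-2.6696

Heun: k1 = f(t_n, w_n); k2 = f(t_n + h, w_n + h·k1); w_{n+1} = w_n + (h/2)·(k1 + k2).
t=0.000000, w=-1.670000:
  k1 = f(0.000000, -1.670000) = -1.603200
  k2 = f(0.300000, -2.150960) = -1.350922
  w ← -1.670000 + (0.3/2)·(-1.603200 + (-1.350922)) = -2.113118
t=0.300000, w=-2.113118:
  k1 = f(0.300000, -2.113118) = -1.314594
  k2 = f(0.600000, -2.507496) = -0.979196
  w ← -2.113118 + (0.3/2)·(-1.314594 + (-0.979196)) = -2.457187
t=0.600000, w=-2.457187:
  k1 = f(0.600000, -2.457187) = -0.930899
  k2 = f(0.900000, -2.736457) = -0.484998
  w ← -2.457187 + (0.3/2)·(-0.930899 + (-0.484998)) = -2.669571
w(0.9) ≈ -2.6696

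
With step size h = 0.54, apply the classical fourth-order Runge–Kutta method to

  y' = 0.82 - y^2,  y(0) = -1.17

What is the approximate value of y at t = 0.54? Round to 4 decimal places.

RK4: k1 = f(t_n, y_n); k2 = f(t_n + h/2, y_n + (h/2)·k1); k3 = f(t_n + h/2, y_n + (h/2)·k2); k4 = f(t_n + h, y_n + h·k3); y_{n+1} = y_n + (h/6)·(k1 + 2k2 + 2k3 + k4).
t=0.000000, y=-1.170000:
  k1 = f(0.000000, -1.170000) = -0.548900
  k2 = f(0.270000, -1.318203) = -0.917659
  k3 = f(0.270000, -1.417768) = -1.190066
  k4 = f(0.540000, -1.812636) = -2.465648
  y ← -1.170000 + (0.54/6)·(k1 + 2k2 + 2k3 + k4) = -1.820700
y(0.54) ≈ -1.8207

-1.8207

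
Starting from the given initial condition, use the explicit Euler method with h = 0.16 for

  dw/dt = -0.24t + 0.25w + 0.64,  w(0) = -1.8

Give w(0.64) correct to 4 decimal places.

Euler: w_{n+1} = w_n + h·f(t_n, w_n).
t=0.000000, w=-1.800000: f=0.190000 → w ← -1.800000 + 0.16·0.190000 = -1.769600
t=0.160000, w=-1.769600: f=0.159200 → w ← -1.769600 + 0.16·0.159200 = -1.744128
t=0.320000, w=-1.744128: f=0.127168 → w ← -1.744128 + 0.16·0.127168 = -1.723781
t=0.480000, w=-1.723781: f=0.093855 → w ← -1.723781 + 0.16·0.093855 = -1.708764
w(0.64) ≈ -1.7088

-1.7088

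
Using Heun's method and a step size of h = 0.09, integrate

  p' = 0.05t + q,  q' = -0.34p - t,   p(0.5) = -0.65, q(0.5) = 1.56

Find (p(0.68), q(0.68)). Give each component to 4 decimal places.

Heun on (p,q): k1 = f(t_n, state_n); k2 = f(t_n + h, state_n + h·k1); state_{n+1} = state_n + (h/2)·(k1 + k2).
0.500000: (-0.650000, 1.560000)
  k1 = (1.585000, -0.279000)
  predictor → (-0.507350, 1.534890)
  k2 = (1.564390, -0.417501)
  → (-0.508277, 1.528657)
0.590000: (-0.508277, 1.528657)
  k1 = (1.558157, -0.417186)
  predictor → (-0.368043, 1.491111)
  k2 = (1.525111, -0.554865)
  → (-0.369530, 1.484915)
(p(0.68), q(0.68)) ≈ (-0.3695, 1.4849)

-0.3695, 1.4849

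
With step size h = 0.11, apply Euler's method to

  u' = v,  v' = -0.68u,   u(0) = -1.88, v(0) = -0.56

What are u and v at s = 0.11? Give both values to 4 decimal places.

-1.9416, -0.4194

Euler on (u,v): u_{n+1} = u_n + h·u', v_{n+1} = v_n + h·v'.
0.000000: (-1.880000, -0.560000); f=(-0.560000, 1.278400) → (-1.941600, -0.419376)
(u(0.11), v(0.11)) ≈ (-1.9416, -0.4194)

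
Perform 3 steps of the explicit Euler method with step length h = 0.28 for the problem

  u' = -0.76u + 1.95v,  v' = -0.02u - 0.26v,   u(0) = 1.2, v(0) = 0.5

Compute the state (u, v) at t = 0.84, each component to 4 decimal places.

1.1785, 0.3797

Euler on (u,v): u_{n+1} = u_n + h·u', v_{n+1} = v_n + h·v'.
0.000000: (1.200000, 0.500000); f=(0.063000, -0.154000) → (1.217640, 0.456880)
0.280000: (1.217640, 0.456880); f=(-0.034490, -0.143142) → (1.207983, 0.416800)
0.560000: (1.207983, 0.416800); f=(-0.105306, -0.132528) → (1.178497, 0.379693)
(u(0.84), v(0.84)) ≈ (1.1785, 0.3797)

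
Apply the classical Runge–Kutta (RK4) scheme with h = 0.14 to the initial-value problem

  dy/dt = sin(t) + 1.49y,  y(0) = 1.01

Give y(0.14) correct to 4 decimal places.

1.2548

RK4: k1 = f(t_n, y_n); k2 = f(t_n + h/2, y_n + (h/2)·k1); k3 = f(t_n + h/2, y_n + (h/2)·k2); k4 = f(t_n + h, y_n + h·k3); y_{n+1} = y_n + (h/6)·(k1 + 2k2 + 2k3 + k4).
t=0.000000, y=1.010000:
  k1 = f(0.000000, 1.010000) = 1.504900
  k2 = f(0.070000, 1.115343) = 1.731804
  k3 = f(0.070000, 1.131226) = 1.755470
  k4 = f(0.140000, 1.255766) = 2.010634
  y ← 1.010000 + (0.14/6)·(k1 + 2k2 + 2k3 + k4) = 1.254769
y(0.14) ≈ 1.2548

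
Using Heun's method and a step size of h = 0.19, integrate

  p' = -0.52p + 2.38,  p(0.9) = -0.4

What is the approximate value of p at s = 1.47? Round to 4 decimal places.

Heun: k1 = f(s_n, p_n); k2 = f(s_n + h, p_n + h·k1); p_{n+1} = p_n + (h/2)·(k1 + k2).
s=0.900000, p=-0.400000:
  k1 = f(0.900000, -0.400000) = 2.588000
  k2 = f(1.090000, 0.091720) = 2.332306
  p ← -0.400000 + (0.19/2)·(2.588000 + 2.332306) = 0.067429
s=1.090000, p=0.067429:
  k1 = f(1.090000, 0.067429) = 2.344937
  k2 = f(1.280000, 0.512967) = 2.113257
  p ← 0.067429 + (0.19/2)·(2.344937 + 2.113257) = 0.490957
s=1.280000, p=0.490957:
  k1 = f(1.280000, 0.490957) = 2.124702
  k2 = f(1.470000, 0.894651) = 1.914782
  p ← 0.490957 + (0.19/2)·(2.124702 + 1.914782) = 0.874708
p(1.47) ≈ 0.8747

0.8747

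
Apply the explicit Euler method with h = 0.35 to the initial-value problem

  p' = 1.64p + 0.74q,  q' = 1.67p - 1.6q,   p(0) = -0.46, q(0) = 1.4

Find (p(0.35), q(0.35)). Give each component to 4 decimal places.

-0.3614, 0.3471

Euler on (p,q): p_{n+1} = p_n + h·p', q_{n+1} = q_n + h·q'.
0.000000: (-0.460000, 1.400000); f=(0.281600, -3.008200) → (-0.361440, 0.347130)
(p(0.35), q(0.35)) ≈ (-0.3614, 0.3471)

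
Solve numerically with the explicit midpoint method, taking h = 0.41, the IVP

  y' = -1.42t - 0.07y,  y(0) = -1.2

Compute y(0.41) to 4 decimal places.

Midpoint: k1 = f(t_n, y_n); k2 = f(t_n + h/2, y_n + (h/2)·k1); y_{n+1} = y_n + h·k2.
t=0.000000, y=-1.200000:
  k1 = f(0.000000, -1.200000) = 0.084000
  k2 = f(0.205000, -1.182780) = -0.208305
  y ← -1.200000 + 0.41·(-0.208305) = -1.285405
y(0.41) ≈ -1.2854

-1.2854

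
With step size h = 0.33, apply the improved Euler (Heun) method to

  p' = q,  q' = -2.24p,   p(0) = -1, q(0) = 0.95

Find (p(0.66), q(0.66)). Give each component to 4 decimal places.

Heun on (p,q): k1 = f(s_n, state_n); k2 = f(s_n + h, state_n + h·k1); state_{n+1} = state_n + (h/2)·(k1 + k2).
0.000000: (-1.000000, 0.950000)
  k1 = (0.950000, 2.240000)
  predictor → (-0.686500, 1.689200)
  k2 = (1.689200, 1.537760)
  → (-0.564532, 1.573330)
0.330000: (-0.564532, 1.573330)
  k1 = (1.573330, 1.264552)
  predictor → (-0.045333, 1.990632)
  k2 = (1.990632, 0.101546)
  → (0.023522, 1.798736)
(p(0.66), q(0.66)) ≈ (0.0235, 1.7987)

0.0235, 1.7987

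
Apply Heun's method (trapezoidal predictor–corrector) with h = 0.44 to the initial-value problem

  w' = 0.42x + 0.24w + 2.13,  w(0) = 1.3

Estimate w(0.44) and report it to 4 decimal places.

2.4719

Heun: k1 = f(x_n, w_n); k2 = f(x_n + h, w_n + h·k1); w_{n+1} = w_n + (h/2)·(k1 + k2).
x=0.000000, w=1.300000:
  k1 = f(0.000000, 1.300000) = 2.442000
  k2 = f(0.440000, 2.374480) = 2.884675
  w ← 1.300000 + (0.44/2)·(2.442000 + 2.884675) = 2.471869
w(0.44) ≈ 2.4719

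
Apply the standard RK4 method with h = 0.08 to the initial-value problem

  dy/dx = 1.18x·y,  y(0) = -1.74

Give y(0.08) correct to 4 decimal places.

RK4: k1 = f(x_n, y_n); k2 = f(x_n + h/2, y_n + (h/2)·k1); k3 = f(x_n + h/2, y_n + (h/2)·k2); k4 = f(x_n + h, y_n + h·k3); y_{n+1} = y_n + (h/6)·(k1 + 2k2 + 2k3 + k4).
x=0.000000, y=-1.740000:
  k1 = f(0.000000, -1.740000) = 0.000000
  k2 = f(0.040000, -1.740000) = -0.082128
  k3 = f(0.040000, -1.743285) = -0.082283
  k4 = f(0.080000, -1.746583) = -0.164877
  y ← -1.740000 + (0.08/6)·(k1 + 2k2 + 2k3 + k4) = -1.746583
y(0.08) ≈ -1.7466

-1.7466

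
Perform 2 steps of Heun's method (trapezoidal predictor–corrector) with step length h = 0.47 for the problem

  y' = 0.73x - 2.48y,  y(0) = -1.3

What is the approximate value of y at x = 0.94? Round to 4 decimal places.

Heun: k1 = f(x_n, y_n); k2 = f(x_n + h, y_n + h·k1); y_{n+1} = y_n + (h/2)·(k1 + k2).
x=0.000000, y=-1.300000:
  k1 = f(0.000000, -1.300000) = 3.224000
  k2 = f(0.470000, 0.215280) = -0.190794
  y ← -1.300000 + (0.47/2)·(3.224000 + (-0.190794)) = -0.587197
x=0.470000, y=-0.587197:
  k1 = f(0.470000, -0.587197) = 1.799348
  k2 = f(0.940000, 0.258497) = 0.045128
  y ← -0.587197 + (0.47/2)·(1.799348 + 0.045128) = -0.153745
y(0.94) ≈ -0.1537

-0.1537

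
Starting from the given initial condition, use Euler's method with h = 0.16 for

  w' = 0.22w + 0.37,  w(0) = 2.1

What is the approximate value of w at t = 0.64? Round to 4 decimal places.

Euler: w_{n+1} = w_n + h·f(t_n, w_n).
t=0.000000, w=2.100000: f=0.832000 → w ← 2.100000 + 0.16·0.832000 = 2.233120
t=0.160000, w=2.233120: f=0.861286 → w ← 2.233120 + 0.16·0.861286 = 2.370926
t=0.320000, w=2.370926: f=0.891604 → w ← 2.370926 + 0.16·0.891604 = 2.513582
t=0.480000, w=2.513582: f=0.922988 → w ← 2.513582 + 0.16·0.922988 = 2.661261
w(0.64) ≈ 2.6613

2.6613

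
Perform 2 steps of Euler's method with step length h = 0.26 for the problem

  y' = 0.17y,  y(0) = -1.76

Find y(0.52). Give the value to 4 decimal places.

-1.9190

Euler: y_{n+1} = y_n + h·f(x_n, y_n).
x=0.000000, y=-1.760000: f=-0.299200 → y ← -1.760000 + 0.26·(-0.299200) = -1.837792
x=0.260000, y=-1.837792: f=-0.312425 → y ← -1.837792 + 0.26·(-0.312425) = -1.919022
y(0.52) ≈ -1.9190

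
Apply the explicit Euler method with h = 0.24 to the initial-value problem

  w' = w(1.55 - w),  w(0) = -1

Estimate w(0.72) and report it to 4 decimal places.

Euler: w_{n+1} = w_n + h·f(t_n, w_n).
t=0.000000, w=-1.000000: f=-2.550000 → w ← -1.000000 + 0.24·(-2.550000) = -1.612000
t=0.240000, w=-1.612000: f=-5.097144 → w ← -1.612000 + 0.24·(-5.097144) = -2.835315
t=0.480000, w=-2.835315: f=-12.433746 → w ← -2.835315 + 0.24·(-12.433746) = -5.819414
w(0.72) ≈ -5.8194

-5.8194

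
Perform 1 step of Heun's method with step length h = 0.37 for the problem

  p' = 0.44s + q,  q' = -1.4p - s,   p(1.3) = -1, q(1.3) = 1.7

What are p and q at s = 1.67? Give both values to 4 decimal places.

Heun on (p,q): k1 = f(s_n, state_n); k2 = f(s_n + h, state_n + h·k1); state_{n+1} = state_n + (h/2)·(k1 + k2).
1.300000: (-1.000000, 1.700000)
  k1 = (2.272000, 0.100000)
  predictor → (-0.159360, 1.737000)
  k2 = (2.471800, -1.446896)
  → (-0.122397, 1.450824)
(p(1.67), q(1.67)) ≈ (-0.1224, 1.4508)

-0.1224, 1.4508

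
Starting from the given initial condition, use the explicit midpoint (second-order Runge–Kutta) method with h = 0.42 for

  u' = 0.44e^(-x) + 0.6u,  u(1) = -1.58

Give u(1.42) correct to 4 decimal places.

-1.9647

Midpoint: k1 = f(x_n, u_n); k2 = f(x_n + h/2, u_n + (h/2)·k1); u_{n+1} = u_n + h·k2.
x=1.000000, u=-1.580000:
  k1 = f(1.000000, -1.580000) = -0.786133
  k2 = f(1.210000, -1.745088) = -0.915846
  u ← -1.580000 + 0.42·(-0.915846) = -1.964655
u(1.42) ≈ -1.9647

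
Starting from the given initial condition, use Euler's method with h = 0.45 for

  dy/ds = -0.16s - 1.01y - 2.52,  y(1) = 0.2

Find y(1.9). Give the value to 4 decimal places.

-1.8368

Euler: y_{n+1} = y_n + h·f(s_n, y_n).
s=1.000000, y=0.200000: f=-2.882000 → y ← 0.200000 + 0.45·(-2.882000) = -1.096900
s=1.450000, y=-1.096900: f=-1.644131 → y ← -1.096900 + 0.45·(-1.644131) = -1.836759
y(1.9) ≈ -1.8368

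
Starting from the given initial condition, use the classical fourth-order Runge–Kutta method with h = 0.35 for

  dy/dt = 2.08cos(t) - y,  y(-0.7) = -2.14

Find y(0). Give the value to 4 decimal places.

RK4: k1 = f(t_n, y_n); k2 = f(t_n + h/2, y_n + (h/2)·k1); k3 = f(t_n + h/2, y_n + (h/2)·k2); k4 = f(t_n + h, y_n + h·k3); y_{n+1} = y_n + (h/6)·(k1 + 2k2 + 2k3 + k4).
t=-0.700000, y=-2.140000:
  k1 = f(-0.700000, -2.140000) = 3.730872
  k2 = f(-0.525000, -1.487097) = 3.286971
  k3 = f(-0.525000, -1.564780) = 3.364654
  k4 = f(-0.350000, -0.962371) = 2.916266
  y ← -2.140000 + (0.35/6)·(k1 + 2k2 + 2k3 + k4) = -0.976227
t=-0.350000, y=-0.976227:
  k1 = f(-0.350000, -0.976227) = 2.930123
  k2 = f(-0.175000, -0.463456) = 2.511687
  k3 = f(-0.175000, -0.536682) = 2.584913
  k4 = f(0.000000, -0.071508) = 2.151508
  y ← -0.976227 + (0.35/6)·(k1 + 2k2 + 2k3 + k4) = -0.085196
y(0) ≈ -0.0852

-0.0852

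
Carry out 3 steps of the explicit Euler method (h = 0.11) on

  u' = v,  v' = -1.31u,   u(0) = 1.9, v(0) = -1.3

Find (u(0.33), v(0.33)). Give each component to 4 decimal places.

Euler on (u,v): u_{n+1} = u_n + h·u', v_{n+1} = v_n + h·v'.
0.000000: (1.900000, -1.300000); f=(-1.300000, -2.489000) → (1.757000, -1.573790)
0.110000: (1.757000, -1.573790); f=(-1.573790, -2.301670) → (1.583883, -1.826974)
0.220000: (1.583883, -1.826974); f=(-1.826974, -2.074887) → (1.382916, -2.055211)
(u(0.33), v(0.33)) ≈ (1.3829, -2.0552)

1.3829, -2.0552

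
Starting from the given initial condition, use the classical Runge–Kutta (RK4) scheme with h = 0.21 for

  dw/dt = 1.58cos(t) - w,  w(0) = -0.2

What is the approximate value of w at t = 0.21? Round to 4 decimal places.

RK4: k1 = f(t_n, w_n); k2 = f(t_n + h/2, w_n + (h/2)·k1); k3 = f(t_n + h/2, w_n + (h/2)·k2); k4 = f(t_n + h, w_n + h·k3); w_{n+1} = w_n + (h/6)·(k1 + 2k2 + 2k3 + k4).
t=0.000000, w=-0.200000:
  k1 = f(0.000000, -0.200000) = 1.780000
  k2 = f(0.105000, -0.013100) = 1.584398
  k3 = f(0.105000, -0.033638) = 1.604936
  k4 = f(0.210000, 0.137037) = 1.408252
  w ← -0.200000 + (0.21/6)·(k1 + 2k2 + 2k3 + k4) = 0.134842
w(0.21) ≈ 0.1348

0.1348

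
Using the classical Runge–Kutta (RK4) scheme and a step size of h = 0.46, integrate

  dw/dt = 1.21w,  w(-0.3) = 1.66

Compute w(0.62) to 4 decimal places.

RK4: k1 = f(t_n, w_n); k2 = f(t_n + h/2, w_n + (h/2)·k1); k3 = f(t_n + h/2, w_n + (h/2)·k2); k4 = f(t_n + h, w_n + h·k3); w_{n+1} = w_n + (h/6)·(k1 + 2k2 + 2k3 + k4).
t=-0.300000, w=1.660000:
  k1 = f(-0.300000, 1.660000) = 2.008600
  k2 = f(-0.070000, 2.121978) = 2.567593
  k3 = f(-0.070000, 2.250546) = 2.723161
  k4 = f(0.160000, 2.912654) = 3.524312
  w ← 1.660000 + (0.46/6)·(k1 + 2k2 + 2k3 + k4) = 2.895439
t=0.160000, w=2.895439:
  k1 = f(0.160000, 2.895439) = 3.503481
  k2 = f(0.390000, 3.701240) = 4.478500
  k3 = f(0.390000, 3.925494) = 4.749848
  k4 = f(0.620000, 5.080369) = 6.147246
  w ← 2.895439 + (0.46/6)·(k1 + 2k2 + 2k3 + k4) = 5.050341
w(0.62) ≈ 5.0503

5.0503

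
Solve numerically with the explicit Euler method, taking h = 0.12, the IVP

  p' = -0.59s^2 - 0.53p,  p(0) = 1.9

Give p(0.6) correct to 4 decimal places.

Euler: p_{n+1} = p_n + h·f(s_n, p_n).
s=0.000000, p=1.900000: f=-1.007000 → p ← 1.900000 + 0.12·(-1.007000) = 1.779160
s=0.120000, p=1.779160: f=-0.951451 → p ← 1.779160 + 0.12·(-0.951451) = 1.664986
s=0.240000, p=1.664986: f=-0.916427 → p ← 1.664986 + 0.12·(-0.916427) = 1.555015
s=0.360000, p=1.555015: f=-0.900622 → p ← 1.555015 + 0.12·(-0.900622) = 1.446940
s=0.480000, p=1.446940: f=-0.902814 → p ← 1.446940 + 0.12·(-0.902814) = 1.338602
p(0.6) ≈ 1.3386

1.3386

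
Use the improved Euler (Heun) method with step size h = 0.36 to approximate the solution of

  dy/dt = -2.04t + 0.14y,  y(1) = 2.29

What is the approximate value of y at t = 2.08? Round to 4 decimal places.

-0.9584

Heun: k1 = f(t_n, y_n); k2 = f(t_n + h, y_n + h·k1); y_{n+1} = y_n + (h/2)·(k1 + k2).
t=1.000000, y=2.290000:
  k1 = f(1.000000, 2.290000) = -1.719400
  k2 = f(1.360000, 1.671016) = -2.540458
  y ← 2.290000 + (0.36/2)·(-1.719400 + (-2.540458)) = 1.523226
t=1.360000, y=1.523226:
  k1 = f(1.360000, 1.523226) = -2.561148
  k2 = f(1.720000, 0.601212) = -3.424630
  y ← 1.523226 + (0.36/2)·(-2.561148 + (-3.424630)) = 0.445785
t=1.720000, y=0.445785:
  k1 = f(1.720000, 0.445785) = -3.446390
  k2 = f(2.080000, -0.794915) = -4.354488
  y ← 0.445785 + (0.36/2)·(-3.446390 + (-4.354488)) = -0.958373
y(2.08) ≈ -0.9584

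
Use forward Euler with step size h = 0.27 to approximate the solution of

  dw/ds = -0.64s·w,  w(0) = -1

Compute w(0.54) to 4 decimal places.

Euler: w_{n+1} = w_n + h·f(s_n, w_n).
s=0.000000, w=-1.000000: f=0.000000 → w ← -1.000000 + 0.27·0.000000 = -1.000000
s=0.270000, w=-1.000000: f=0.172800 → w ← -1.000000 + 0.27·0.172800 = -0.953344
w(0.54) ≈ -0.9533

-0.9533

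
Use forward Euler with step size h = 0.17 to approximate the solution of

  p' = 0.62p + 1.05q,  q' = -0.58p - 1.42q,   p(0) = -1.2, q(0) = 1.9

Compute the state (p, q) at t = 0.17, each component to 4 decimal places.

Euler on (p,q): p_{n+1} = p_n + h·p', q_{n+1} = q_n + h·q'.
0.000000: (-1.200000, 1.900000); f=(1.251000, -2.002000) → (-0.987330, 1.559660)
(p(0.17), q(0.17)) ≈ (-0.9873, 1.5597)

-0.9873, 1.5597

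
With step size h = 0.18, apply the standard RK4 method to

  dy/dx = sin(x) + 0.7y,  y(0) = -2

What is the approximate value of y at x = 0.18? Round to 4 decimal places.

RK4: k1 = f(x_n, y_n); k2 = f(x_n + h/2, y_n + (h/2)·k1); k3 = f(x_n + h/2, y_n + (h/2)·k2); k4 = f(x_n + h, y_n + h·k3); y_{n+1} = y_n + (h/6)·(k1 + 2k2 + 2k3 + k4).
x=0.000000, y=-2.000000:
  k1 = f(0.000000, -2.000000) = -1.400000
  k2 = f(0.090000, -2.126000) = -1.398321
  k3 = f(0.090000, -2.125849) = -1.398216
  k4 = f(0.180000, -2.251679) = -1.397146
  y ← -2.000000 + (0.18/6)·(k1 + 2k2 + 2k3 + k4) = -2.251707
y(0.18) ≈ -2.2517

-2.2517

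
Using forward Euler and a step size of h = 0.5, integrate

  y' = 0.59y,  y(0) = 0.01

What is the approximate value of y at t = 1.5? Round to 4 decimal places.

Euler: y_{n+1} = y_n + h·f(t_n, y_n).
t=0.000000, y=0.010000: f=0.005900 → y ← 0.010000 + 0.5·0.005900 = 0.012950
t=0.500000, y=0.012950: f=0.007640 → y ← 0.012950 + 0.5·0.007640 = 0.016770
t=1.000000, y=0.016770: f=0.009894 → y ← 0.016770 + 0.5·0.009894 = 0.021717
y(1.5) ≈ 0.0217

0.0217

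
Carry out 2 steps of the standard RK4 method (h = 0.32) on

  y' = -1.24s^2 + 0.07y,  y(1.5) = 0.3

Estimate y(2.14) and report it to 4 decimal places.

RK4: k1 = f(s_n, y_n); k2 = f(s_n + h/2, y_n + (h/2)·k1); k3 = f(s_n + h/2, y_n + (h/2)·k2); k4 = f(s_n + h, y_n + h·k3); y_{n+1} = y_n + (h/6)·(k1 + 2k2 + 2k3 + k4).
s=1.500000, y=0.300000:
  k1 = f(1.500000, 0.300000) = -2.769000
  k2 = f(1.660000, -0.143040) = -3.426957
  k3 = f(1.660000, -0.248313) = -3.434326
  k4 = f(1.820000, -0.798984) = -4.163305
  y ← 0.300000 + (0.32/6)·(k1 + 2k2 + 2k3 + k4) = -0.801593
s=1.820000, y=-0.801593:
  k1 = f(1.820000, -0.801593) = -4.163488
  k2 = f(1.980000, -1.467751) = -4.964039
  k3 = f(1.980000, -1.595839) = -4.973005
  k4 = f(2.140000, -2.392955) = -5.846211
  y ← -0.801593 + (0.32/6)·(k1 + 2k2 + 2k3 + k4) = -2.395395
y(2.14) ≈ -2.3954

-2.3954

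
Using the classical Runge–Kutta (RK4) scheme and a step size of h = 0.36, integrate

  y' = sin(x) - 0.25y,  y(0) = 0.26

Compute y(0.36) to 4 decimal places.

0.2998

RK4: k1 = f(x_n, y_n); k2 = f(x_n + h/2, y_n + (h/2)·k1); k3 = f(x_n + h/2, y_n + (h/2)·k2); k4 = f(x_n + h, y_n + h·k3); y_{n+1} = y_n + (h/6)·(k1 + 2k2 + 2k3 + k4).
x=0.000000, y=0.260000:
  k1 = f(0.000000, 0.260000) = -0.065000
  k2 = f(0.180000, 0.248300) = 0.116955
  k3 = f(0.180000, 0.281052) = 0.108767
  k4 = f(0.360000, 0.299156) = 0.277485
  y ← 0.260000 + (0.36/6)·(k1 + 2k2 + 2k3 + k4) = 0.299836
y(0.36) ≈ 0.2998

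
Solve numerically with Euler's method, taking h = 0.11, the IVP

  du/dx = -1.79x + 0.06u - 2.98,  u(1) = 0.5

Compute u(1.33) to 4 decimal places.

-1.1397

Euler: u_{n+1} = u_n + h·f(x_n, u_n).
x=1.000000, u=0.500000: f=-4.740000 → u ← 0.500000 + 0.11·(-4.740000) = -0.021400
x=1.110000, u=-0.021400: f=-4.968184 → u ← -0.021400 + 0.11·(-4.968184) = -0.567900
x=1.220000, u=-0.567900: f=-5.197874 → u ← -0.567900 + 0.11·(-5.197874) = -1.139666
u(1.33) ≈ -1.1397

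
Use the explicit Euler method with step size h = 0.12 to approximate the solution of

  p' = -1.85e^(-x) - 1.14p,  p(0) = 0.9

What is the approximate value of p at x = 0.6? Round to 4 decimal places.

-0.2198

Euler: p_{n+1} = p_n + h·f(x_n, p_n).
x=0.000000, p=0.900000: f=-2.876000 → p ← 0.900000 + 0.12·(-2.876000) = 0.554880
x=0.120000, p=0.554880: f=-2.273366 → p ← 0.554880 + 0.12·(-2.273366) = 0.282076
x=0.240000, p=0.282076: f=-1.776828 → p ← 0.282076 + 0.12·(-1.776828) = 0.068857
x=0.360000, p=0.068857: f=-1.369198 → p ← 0.068857 + 0.12·(-1.369198) = -0.095447
x=0.480000, p=-0.095447: f=-1.035940 → p ← -0.095447 + 0.12·(-1.035940) = -0.219760
p(0.6) ≈ -0.2198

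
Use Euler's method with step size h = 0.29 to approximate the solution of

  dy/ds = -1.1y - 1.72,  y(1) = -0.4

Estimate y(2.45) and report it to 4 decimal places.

Euler: y_{n+1} = y_n + h·f(s_n, y_n).
s=1.000000, y=-0.400000: f=-1.280000 → y ← -0.400000 + 0.29·(-1.280000) = -0.771200
s=1.290000, y=-0.771200: f=-0.871680 → y ← -0.771200 + 0.29·(-0.871680) = -1.023987
s=1.580000, y=-1.023987: f=-0.593614 → y ← -1.023987 + 0.29·(-0.593614) = -1.196135
s=1.870000, y=-1.196135: f=-0.404251 → y ← -1.196135 + 0.29·(-0.404251) = -1.313368
s=2.160000, y=-1.313368: f=-0.275295 → y ← -1.313368 + 0.29·(-0.275295) = -1.393204
y(2.45) ≈ -1.3932

-1.3932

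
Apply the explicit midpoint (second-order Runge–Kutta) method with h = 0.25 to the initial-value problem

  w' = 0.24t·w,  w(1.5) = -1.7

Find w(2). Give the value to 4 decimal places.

-2.0950

Midpoint: k1 = f(t_n, w_n); k2 = f(t_n + h/2, w_n + (h/2)·k1); w_{n+1} = w_n + h·k2.
t=1.500000, w=-1.700000:
  k1 = f(1.500000, -1.700000) = -0.612000
  k2 = f(1.625000, -1.776500) = -0.692835
  w ← -1.700000 + 0.25·(-0.692835) = -1.873209
t=1.750000, w=-1.873209:
  k1 = f(1.750000, -1.873209) = -0.786748
  k2 = f(1.875000, -1.971552) = -0.887198
  w ← -1.873209 + 0.25·(-0.887198) = -2.095008
w(2) ≈ -2.0950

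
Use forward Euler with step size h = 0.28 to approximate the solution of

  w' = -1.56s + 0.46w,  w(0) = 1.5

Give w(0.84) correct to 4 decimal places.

Euler: w_{n+1} = w_n + h·f(s_n, w_n).
s=0.000000, w=1.500000: f=0.690000 → w ← 1.500000 + 0.28·0.690000 = 1.693200
s=0.280000, w=1.693200: f=0.342072 → w ← 1.693200 + 0.28·0.342072 = 1.788980
s=0.560000, w=1.788980: f=-0.050669 → w ← 1.788980 + 0.28·(-0.050669) = 1.774793
w(0.84) ≈ 1.7748

1.7748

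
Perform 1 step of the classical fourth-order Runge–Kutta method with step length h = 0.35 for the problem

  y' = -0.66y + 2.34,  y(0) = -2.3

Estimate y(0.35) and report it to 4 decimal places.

-1.0943

RK4: k1 = f(x_n, y_n); k2 = f(x_n + h/2, y_n + (h/2)·k1); k3 = f(x_n + h/2, y_n + (h/2)·k2); k4 = f(x_n + h, y_n + h·k3); y_{n+1} = y_n + (h/6)·(k1 + 2k2 + 2k3 + k4).
x=0.000000, y=-2.300000:
  k1 = f(0.000000, -2.300000) = 3.858000
  k2 = f(0.175000, -1.624850) = 3.412401
  k3 = f(0.175000, -1.702830) = 3.463868
  k4 = f(0.350000, -1.087646) = 3.057847
  y ← -2.300000 + (0.35/6)·(k1 + 2k2 + 2k3 + k4) = -1.094344
y(0.35) ≈ -1.0943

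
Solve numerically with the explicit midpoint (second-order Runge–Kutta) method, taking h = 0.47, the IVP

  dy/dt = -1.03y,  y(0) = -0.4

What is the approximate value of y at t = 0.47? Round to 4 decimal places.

-0.2532

Midpoint: k1 = f(t_n, y_n); k2 = f(t_n + h/2, y_n + (h/2)·k1); y_{n+1} = y_n + h·k2.
t=0.000000, y=-0.400000:
  k1 = f(0.000000, -0.400000) = 0.412000
  k2 = f(0.235000, -0.303180) = 0.312275
  y ← -0.400000 + 0.47·0.312275 = -0.253231
y(0.47) ≈ -0.2532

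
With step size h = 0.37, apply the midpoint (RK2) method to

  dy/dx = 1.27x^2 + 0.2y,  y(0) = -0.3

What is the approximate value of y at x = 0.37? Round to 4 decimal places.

-0.3069

Midpoint: k1 = f(x_n, y_n); k2 = f(x_n + h/2, y_n + (h/2)·k1); y_{n+1} = y_n + h·k2.
x=0.000000, y=-0.300000:
  k1 = f(0.000000, -0.300000) = -0.060000
  k2 = f(0.185000, -0.311100) = -0.018754
  y ← -0.300000 + 0.37·(-0.018754) = -0.306939
y(0.37) ≈ -0.3069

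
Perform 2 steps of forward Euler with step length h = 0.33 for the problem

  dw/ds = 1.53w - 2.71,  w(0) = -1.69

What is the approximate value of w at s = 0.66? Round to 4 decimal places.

Euler: w_{n+1} = w_n + h·f(s_n, w_n).
s=0.000000, w=-1.690000: f=-5.295700 → w ← -1.690000 + 0.33·(-5.295700) = -3.437581
s=0.330000, w=-3.437581: f=-7.969499 → w ← -3.437581 + 0.33·(-7.969499) = -6.067516
w(0.66) ≈ -6.0675

-6.0675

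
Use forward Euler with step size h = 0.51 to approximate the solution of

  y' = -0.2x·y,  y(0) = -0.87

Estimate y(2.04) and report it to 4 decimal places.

Euler: y_{n+1} = y_n + h·f(x_n, y_n).
x=0.000000, y=-0.870000: f=0.000000 → y ← -0.870000 + 0.51·0.000000 = -0.870000
x=0.510000, y=-0.870000: f=0.088740 → y ← -0.870000 + 0.51·0.088740 = -0.824743
x=1.020000, y=-0.824743: f=0.168247 → y ← -0.824743 + 0.51·0.168247 = -0.738936
x=1.530000, y=-0.738936: f=0.226115 → y ← -0.738936 + 0.51·0.226115 = -0.623618
y(2.04) ≈ -0.6236

-0.6236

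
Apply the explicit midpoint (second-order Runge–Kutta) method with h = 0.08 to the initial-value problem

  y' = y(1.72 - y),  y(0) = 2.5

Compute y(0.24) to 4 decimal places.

2.1703

Midpoint: k1 = f(t_n, y_n); k2 = f(t_n + h/2, y_n + (h/2)·k1); y_{n+1} = y_n + h·k2.
t=0.000000, y=2.500000:
  k1 = f(0.000000, 2.500000) = -1.950000
  k2 = f(0.040000, 2.422000) = -1.700244
  y ← 2.500000 + 0.08·(-1.700244) = 2.363980
t=0.080000, y=2.363980:
  k1 = f(0.080000, 2.363980) = -1.522357
  k2 = f(0.120000, 2.303086) = -1.342898
  y ← 2.363980 + 0.08·(-1.342898) = 2.256549
t=0.160000, y=2.256549:
  k1 = f(0.160000, 2.256549) = -1.210748
  k2 = f(0.200000, 2.208119) = -1.077824
  y ← 2.256549 + 0.08·(-1.077824) = 2.170323
y(0.24) ≈ 2.1703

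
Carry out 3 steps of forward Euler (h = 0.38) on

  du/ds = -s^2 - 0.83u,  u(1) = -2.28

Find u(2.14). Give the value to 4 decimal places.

Euler: u_{n+1} = u_n + h·f(s_n, u_n).
s=1.000000, u=-2.280000: f=0.892400 → u ← -2.280000 + 0.38·0.892400 = -1.940888
s=1.380000, u=-1.940888: f=-0.293463 → u ← -1.940888 + 0.38·(-0.293463) = -2.052404
s=1.760000, u=-2.052404: f=-1.394105 → u ← -2.052404 + 0.38·(-1.394105) = -2.582164
u(2.14) ≈ -2.5822

-2.5822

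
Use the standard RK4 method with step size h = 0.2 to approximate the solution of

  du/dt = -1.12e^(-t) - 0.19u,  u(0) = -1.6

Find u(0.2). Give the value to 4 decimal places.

RK4: k1 = f(t_n, u_n); k2 = f(t_n + h/2, u_n + (h/2)·k1); k3 = f(t_n + h/2, u_n + (h/2)·k2); k4 = f(t_n + h, u_n + h·k3); u_{n+1} = u_n + (h/6)·(k1 + 2k2 + 2k3 + k4).
t=0.000000, u=-1.600000:
  k1 = f(0.000000, -1.600000) = -0.816000
  k2 = f(0.100000, -1.681600) = -0.693914
  k3 = f(0.100000, -1.669391) = -0.696234
  k4 = f(0.200000, -1.739247) = -0.586522
  u ← -1.600000 + (0.2/6)·(k1 + 2k2 + 2k3 + k4) = -1.739427
u(0.2) ≈ -1.7394

-1.7394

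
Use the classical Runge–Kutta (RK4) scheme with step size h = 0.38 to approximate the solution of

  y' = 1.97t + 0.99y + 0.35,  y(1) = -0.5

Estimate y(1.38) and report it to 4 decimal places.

0.5036

RK4: k1 = f(t_n, y_n); k2 = f(t_n + h/2, y_n + (h/2)·k1); k3 = f(t_n + h/2, y_n + (h/2)·k2); k4 = f(t_n + h, y_n + h·k3); y_{n+1} = y_n + (h/6)·(k1 + 2k2 + 2k3 + k4).
t=1.000000, y=-0.500000:
  k1 = f(1.000000, -0.500000) = 1.825000
  k2 = f(1.190000, -0.153250) = 2.542583
  k3 = f(1.190000, -0.016909) = 2.677560
  k4 = f(1.380000, 0.517473) = 3.580898
  y ← -0.500000 + (0.38/6)·(k1 + 2k2 + 2k3 + k4) = 0.503592
y(1.38) ≈ 0.5036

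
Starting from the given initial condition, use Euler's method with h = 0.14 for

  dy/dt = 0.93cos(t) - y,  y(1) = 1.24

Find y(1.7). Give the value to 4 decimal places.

0.7022

Euler: y_{n+1} = y_n + h·f(t_n, y_n).
t=1.000000, y=1.240000: f=-0.737519 → y ← 1.240000 + 0.14·(-0.737519) = 1.136747
t=1.140000, y=1.136747: f=-0.748384 → y ← 1.136747 + 0.14·(-0.748384) = 1.031974
t=1.280000, y=1.031974: f=-0.765328 → y ← 1.031974 + 0.14·(-0.765328) = 0.924828
t=1.420000, y=0.924828: f=-0.785118 → y ← 0.924828 + 0.14·(-0.785118) = 0.814911
t=1.560000, y=0.814911: f=-0.804871 → y ← 0.814911 + 0.14·(-0.804871) = 0.702229
y(1.7) ≈ 0.7022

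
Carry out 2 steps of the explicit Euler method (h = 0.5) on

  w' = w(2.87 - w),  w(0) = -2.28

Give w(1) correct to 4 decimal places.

-53.0671

Euler: w_{n+1} = w_n + h·f(x_n, w_n).
x=0.000000, w=-2.280000: f=-11.742000 → w ← -2.280000 + 0.5·(-11.742000) = -8.151000
x=0.500000, w=-8.151000: f=-89.832171 → w ← -8.151000 + 0.5·(-89.832171) = -53.067086
w(1) ≈ -53.0671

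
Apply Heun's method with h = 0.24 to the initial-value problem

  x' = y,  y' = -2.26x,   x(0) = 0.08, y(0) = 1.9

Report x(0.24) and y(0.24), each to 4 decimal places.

Heun on (x,y): k1 = f(s_n, state_n); k2 = f(s_n + h, state_n + h·k1); state_{n+1} = state_n + (h/2)·(k1 + k2).
0.000000: (0.080000, 1.900000)
  k1 = (1.900000, -0.180800)
  predictor → (0.536000, 1.856608)
  k2 = (1.856608, -1.211360)
  → (0.530793, 1.732941)
(x(0.24), y(0.24)) ≈ (0.5308, 1.7329)

0.5308, 1.7329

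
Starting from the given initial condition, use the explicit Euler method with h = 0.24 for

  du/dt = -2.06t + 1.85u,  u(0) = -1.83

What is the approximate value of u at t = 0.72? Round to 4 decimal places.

-5.9187

Euler: u_{n+1} = u_n + h·f(t_n, u_n).
t=0.000000, u=-1.830000: f=-3.385500 → u ← -1.830000 + 0.24·(-3.385500) = -2.642520
t=0.240000, u=-2.642520: f=-5.383062 → u ← -2.642520 + 0.24·(-5.383062) = -3.934455
t=0.480000, u=-3.934455: f=-8.267542 → u ← -3.934455 + 0.24·(-8.267542) = -5.918665
u(0.72) ≈ -5.9187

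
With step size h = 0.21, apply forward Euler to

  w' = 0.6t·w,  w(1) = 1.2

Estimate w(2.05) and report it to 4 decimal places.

Euler: w_{n+1} = w_n + h·f(t_n, w_n).
t=1.000000, w=1.200000: f=0.720000 → w ← 1.200000 + 0.21·0.720000 = 1.351200
t=1.210000, w=1.351200: f=0.980971 → w ← 1.351200 + 0.21·0.980971 = 1.557204
t=1.420000, w=1.557204: f=1.326738 → w ← 1.557204 + 0.21·1.326738 = 1.835819
t=1.630000, w=1.835819: f=1.795431 → w ← 1.835819 + 0.21·1.795431 = 2.212859
t=1.840000, w=2.212859: f=2.442997 → w ← 2.212859 + 0.21·2.442997 = 2.725889
w(2.05) ≈ 2.7259

2.7259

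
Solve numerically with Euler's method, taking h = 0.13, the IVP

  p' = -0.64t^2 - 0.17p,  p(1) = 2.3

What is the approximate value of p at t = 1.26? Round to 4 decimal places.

2.0119

Euler: p_{n+1} = p_n + h·f(t_n, p_n).
t=1.000000, p=2.300000: f=-1.031000 → p ← 2.300000 + 0.13·(-1.031000) = 2.165970
t=1.130000, p=2.165970: f=-1.185431 → p ← 2.165970 + 0.13·(-1.185431) = 2.011864
p(1.26) ≈ 2.0119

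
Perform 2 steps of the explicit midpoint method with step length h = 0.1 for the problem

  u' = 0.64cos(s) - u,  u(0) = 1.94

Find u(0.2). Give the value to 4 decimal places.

Midpoint: k1 = f(s_n, u_n); k2 = f(s_n + h/2, u_n + (h/2)·k1); u_{n+1} = u_n + h·k2.
s=0.000000, u=1.940000:
  k1 = f(0.000000, 1.940000) = -1.300000
  k2 = f(0.050000, 1.875000) = -1.235800
  u ← 1.940000 + 0.1·(-1.235800) = 1.816420
s=0.100000, u=1.816420:
  k1 = f(0.100000, 1.816420) = -1.179617
  k2 = f(0.150000, 1.757439) = -1.124626
  u ← 1.816420 + 0.1·(-1.124626) = 1.703957
u(0.2) ≈ 1.7040

1.7040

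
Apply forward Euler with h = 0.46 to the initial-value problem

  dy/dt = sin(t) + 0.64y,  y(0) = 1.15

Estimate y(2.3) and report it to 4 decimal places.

6.2628

Euler: y_{n+1} = y_n + h·f(t_n, y_n).
t=0.000000, y=1.150000: f=0.736000 → y ← 1.150000 + 0.46·0.736000 = 1.488560
t=0.460000, y=1.488560: f=1.396627 → y ← 1.488560 + 0.46·1.396627 = 2.131008
t=0.920000, y=2.131008: f=2.159447 → y ← 2.131008 + 0.46·2.159447 = 3.124354
t=1.380000, y=3.124354: f=2.981440 → y ← 3.124354 + 0.46·2.981440 = 4.495816
t=1.840000, y=4.495816: f=3.841305 → y ← 4.495816 + 0.46·3.841305 = 6.262817
y(2.3) ≈ 6.2628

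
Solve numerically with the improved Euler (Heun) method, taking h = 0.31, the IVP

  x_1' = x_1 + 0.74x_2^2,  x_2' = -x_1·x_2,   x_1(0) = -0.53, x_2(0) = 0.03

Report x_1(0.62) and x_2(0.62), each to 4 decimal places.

-0.9767, 0.0467

Heun on (x_1,x_2): k1 = f(t_n, state_n); k2 = f(t_n + h, state_n + h·k1); state_{n+1} = state_n + (h/2)·(k1 + k2).
0.000000: (-0.530000, 0.030000)
  k1 = (-0.529334, 0.015900)
  predictor → (-0.694094, 0.034929)
  k2 = (-0.693191, 0.024244)
  → (-0.719491, 0.036222)
0.310000: (-0.719491, 0.036222)
  k1 = (-0.718520, 0.026062)
  predictor → (-0.942233, 0.044301)
  k2 = (-0.940780, 0.041742)
  → (-0.976683, 0.046732)
(x_1(0.62), x_2(0.62)) ≈ (-0.9767, 0.0467)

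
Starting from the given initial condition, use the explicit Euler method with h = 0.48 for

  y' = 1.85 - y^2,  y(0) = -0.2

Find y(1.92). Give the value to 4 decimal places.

1.3585

Euler: y_{n+1} = y_n + h·f(s_n, y_n).
s=0.000000, y=-0.200000: f=1.810000 → y ← -0.200000 + 0.48·1.810000 = 0.668800
s=0.480000, y=0.668800: f=1.402707 → y ← 0.668800 + 0.48·1.402707 = 1.342099
s=0.960000, y=1.342099: f=0.048770 → y ← 1.342099 + 0.48·0.048770 = 1.365509
s=1.440000, y=1.365509: f=-0.014614 → y ← 1.365509 + 0.48·(-0.014614) = 1.358494
y(1.92) ≈ 1.3585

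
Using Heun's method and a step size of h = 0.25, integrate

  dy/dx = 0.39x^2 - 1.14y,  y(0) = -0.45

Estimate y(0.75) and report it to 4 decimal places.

-0.1454

Heun: k1 = f(x_n, y_n); k2 = f(x_n + h, y_n + h·k1); y_{n+1} = y_n + (h/2)·(k1 + k2).
x=0.000000, y=-0.450000:
  k1 = f(0.000000, -0.450000) = 0.513000
  k2 = f(0.250000, -0.321750) = 0.391170
  y ← -0.450000 + (0.25/2)·(0.513000 + 0.391170) = -0.336979
x=0.250000, y=-0.336979:
  k1 = f(0.250000, -0.336979) = 0.408531
  k2 = f(0.500000, -0.234846) = 0.365225
  y ← -0.336979 + (0.25/2)·(0.408531 + 0.365225) = -0.240259
x=0.500000, y=-0.240259:
  k1 = f(0.500000, -0.240259) = 0.371396
  k2 = f(0.750000, -0.147410) = 0.387423
  y ← -0.240259 + (0.25/2)·(0.371396 + 0.387423) = -0.145407
y(0.75) ≈ -0.1454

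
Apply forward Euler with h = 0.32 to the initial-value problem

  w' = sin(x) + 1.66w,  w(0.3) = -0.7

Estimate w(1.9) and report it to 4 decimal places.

-3.3122

Euler: w_{n+1} = w_n + h·f(x_n, w_n).
x=0.300000, w=-0.700000: f=-0.866480 → w ← -0.700000 + 0.32·(-0.866480) = -0.977274
x=0.620000, w=-0.977274: f=-1.041239 → w ← -0.977274 + 0.32·(-1.041239) = -1.310470
x=0.940000, w=-1.310470: f=-1.367822 → w ← -1.310470 + 0.32·(-1.367822) = -1.748173
x=1.260000, w=-1.748173: f=-1.949877 → w ← -1.748173 + 0.32·(-1.949877) = -2.372134
x=1.580000, w=-2.372134: f=-2.937784 → w ← -2.372134 + 0.32·(-2.937784) = -3.312225
w(1.9) ≈ -3.3122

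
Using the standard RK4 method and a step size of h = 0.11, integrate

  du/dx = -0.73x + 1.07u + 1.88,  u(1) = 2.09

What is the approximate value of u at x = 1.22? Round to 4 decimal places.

2.9108

RK4: k1 = f(x_n, u_n); k2 = f(x_n + h/2, u_n + (h/2)·k1); k3 = f(x_n + h/2, u_n + (h/2)·k2); k4 = f(x_n + h, u_n + h·k3); u_{n+1} = u_n + (h/6)·(k1 + 2k2 + 2k3 + k4).
x=1.000000, u=2.090000:
  k1 = f(1.000000, 2.090000) = 3.386300
  k2 = f(1.055000, 2.276247) = 3.545434
  k3 = f(1.055000, 2.284999) = 3.554799
  k4 = f(1.110000, 2.481028) = 3.724400
  u ← 2.090000 + (0.11/6)·(k1 + 2k2 + 2k3 + k4) = 2.480705
x=1.110000, u=2.480705:
  k1 = f(1.110000, 2.480705) = 3.724054
  k2 = f(1.165000, 2.685528) = 3.903065
  k3 = f(1.165000, 2.695373) = 3.913599
  k4 = f(1.220000, 2.911201) = 4.104385
  u ← 2.480705 + (0.11/6)·(k1 + 2k2 + 2k3 + k4) = 2.910837
u(1.22) ≈ 2.9108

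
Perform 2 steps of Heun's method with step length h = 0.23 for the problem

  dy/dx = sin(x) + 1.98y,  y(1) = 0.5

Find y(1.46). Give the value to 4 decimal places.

Heun: k1 = f(x_n, y_n); k2 = f(x_n + h, y_n + h·k1); y_{n+1} = y_n + (h/2)·(k1 + k2).
x=1.000000, y=0.500000:
  k1 = f(1.000000, 0.500000) = 1.831471
  k2 = f(1.230000, 0.921238) = 2.766541
  y ← 0.500000 + (0.23/2)·(1.831471 + 2.766541) = 1.028771
x=1.230000, y=1.028771:
  k1 = f(1.230000, 1.028771) = 2.979456
  k2 = f(1.460000, 1.714046) = 4.387680
  y ← 1.028771 + (0.23/2)·(2.979456 + 4.387680) = 1.875992
y(1.46) ≈ 1.8760

1.8760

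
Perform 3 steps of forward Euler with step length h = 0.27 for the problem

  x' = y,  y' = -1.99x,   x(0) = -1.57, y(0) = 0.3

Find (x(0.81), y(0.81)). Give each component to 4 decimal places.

Euler on (x,y): x_{n+1} = x_n + h·x', y_{n+1} = y_n + h·y'.
0.000000: (-1.570000, 0.300000); f=(0.300000, 3.124300) → (-1.489000, 1.143561)
0.270000: (-1.489000, 1.143561); f=(1.143561, 2.963110) → (-1.180239, 1.943601)
0.540000: (-1.180239, 1.943601); f=(1.943601, 2.348675) → (-0.655466, 2.577743)
(x(0.81), y(0.81)) ≈ (-0.6555, 2.5777)

-0.6555, 2.5777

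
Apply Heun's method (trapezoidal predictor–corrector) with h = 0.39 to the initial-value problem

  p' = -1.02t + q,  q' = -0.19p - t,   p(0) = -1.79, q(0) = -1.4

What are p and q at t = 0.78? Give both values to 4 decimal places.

Heun on (p,q): k1 = f(t_n, state_n); k2 = f(t_n + h, state_n + h·k1); state_{n+1} = state_n + (h/2)·(k1 + k2).
0.000000: (-1.790000, -1.400000)
  k1 = (-1.400000, 0.340100)
  predictor → (-2.336000, -1.267361)
  k2 = (-1.665161, 0.053840)
  → (-2.387706, -1.323182)
0.390000: (-2.387706, -1.323182)
  k1 = (-1.720982, 0.063664)
  predictor → (-3.058889, -1.298353)
  k2 = (-2.093953, -0.198811)
  → (-3.131619, -1.349535)
(p(0.78), q(0.78)) ≈ (-3.1316, -1.3495)

-3.1316, -1.3495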